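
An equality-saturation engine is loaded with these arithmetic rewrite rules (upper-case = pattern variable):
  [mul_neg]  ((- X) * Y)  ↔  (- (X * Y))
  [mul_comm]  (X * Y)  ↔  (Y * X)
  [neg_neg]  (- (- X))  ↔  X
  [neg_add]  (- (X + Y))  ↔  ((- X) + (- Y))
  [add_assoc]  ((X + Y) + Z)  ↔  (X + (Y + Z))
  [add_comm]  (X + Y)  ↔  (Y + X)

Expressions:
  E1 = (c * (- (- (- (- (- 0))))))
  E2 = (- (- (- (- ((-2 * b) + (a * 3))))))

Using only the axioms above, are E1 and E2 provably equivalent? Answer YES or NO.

NO

Every axiom is a valid identity, so a rewrite proof would force E1 and E2 to agree under every assignment.
At a=0, b=1, c=0: E1 = 0 but E2 = -2; they differ, so no derivation exists.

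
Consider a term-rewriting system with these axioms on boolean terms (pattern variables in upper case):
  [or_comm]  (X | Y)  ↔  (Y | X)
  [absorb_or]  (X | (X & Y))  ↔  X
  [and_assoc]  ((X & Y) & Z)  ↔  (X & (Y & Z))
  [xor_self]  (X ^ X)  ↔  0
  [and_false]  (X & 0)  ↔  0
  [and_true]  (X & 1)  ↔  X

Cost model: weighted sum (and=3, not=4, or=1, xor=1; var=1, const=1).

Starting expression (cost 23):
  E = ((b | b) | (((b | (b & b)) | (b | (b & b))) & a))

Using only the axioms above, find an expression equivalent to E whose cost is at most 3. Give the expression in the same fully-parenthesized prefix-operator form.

(1) (b | (b & b))  =[absorb_or →]=  b    ⊢ ((b | b) | ((b | (b | (b & b))) & a))
(2) (b | (b & b))  =[absorb_or →]=  b    ⊢ ((b | b) | ((b | b) & a))
(3) ((b | b) | ((b | b) & a))  =[absorb_or →]=  (b | b)    ⊢ cost 3, within 3

(b | b)   [cost 3]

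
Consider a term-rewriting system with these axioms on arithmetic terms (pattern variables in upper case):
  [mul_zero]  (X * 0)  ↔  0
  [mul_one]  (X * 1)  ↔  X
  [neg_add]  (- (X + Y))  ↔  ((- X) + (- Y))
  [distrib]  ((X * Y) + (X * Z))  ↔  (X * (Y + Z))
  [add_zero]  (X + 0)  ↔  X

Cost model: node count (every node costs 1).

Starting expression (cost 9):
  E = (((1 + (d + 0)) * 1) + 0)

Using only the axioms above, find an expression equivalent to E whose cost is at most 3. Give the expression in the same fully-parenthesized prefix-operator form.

step 1: add_zero (→) rewrites (((1 + (d + 0)) * 1) + 0) into ((1 + (d + 0)) * 1)
step 2: add_zero (→) rewrites (d + 0) into d, now ((1 + d) * 1)
step 3: mul_one (→) rewrites ((1 + d) * 1) into (1 + d), reaching cost 3 (bound 3)

(1 + d)   [cost 3]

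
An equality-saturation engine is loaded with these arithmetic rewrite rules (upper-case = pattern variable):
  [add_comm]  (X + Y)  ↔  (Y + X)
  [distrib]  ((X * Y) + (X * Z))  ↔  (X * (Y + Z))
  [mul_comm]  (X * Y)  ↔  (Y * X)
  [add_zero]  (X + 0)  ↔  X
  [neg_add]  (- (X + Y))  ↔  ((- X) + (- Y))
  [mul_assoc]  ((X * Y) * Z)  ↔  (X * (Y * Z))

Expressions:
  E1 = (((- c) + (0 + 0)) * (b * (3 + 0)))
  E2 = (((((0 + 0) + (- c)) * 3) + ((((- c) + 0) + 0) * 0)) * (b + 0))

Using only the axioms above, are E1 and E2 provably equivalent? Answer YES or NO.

YES

(1) (0 + 0)  =[add_zero →]=  0    ⊢ (((- c) + 0) * (b * (3 + 0)))
(2) (3 + 0)  =[add_zero →]=  3    ⊢ (((- c) + 0) * (b * 3))
(3) ((- c) + 0)  =[add_zero →]=  (- c)    ⊢ ((- c) * (b * 3))
(4) (b * 3)  =[mul_comm →]=  (3 * b)    ⊢ ((- c) * (3 * b))
(5) b  =[add_zero ←]=  (b + 0)    ⊢ ((- c) * (3 * (b + 0)))
(6) (- c)  =[add_zero ←]=  ((- c) + 0)    ⊢ (((- c) + 0) * (3 * (b + 0)))
(7) 3  =[add_zero ←]=  (3 + 0)    ⊢ (((- c) + 0) * ((3 + 0) * (b + 0)))
(8) (((- c) + 0) * ((3 + 0) * (b + 0)))  =[mul_assoc ←]=  ((((- c) + 0) * (3 + 0)) * (b + 0))
(9) (((- c) + 0) * (3 + 0))  =[distrib ←]=  ((((- c) + 0) * 3) + (((- c) + 0) * 0))    ⊢ (((((- c) + 0) * 3) + (((- c) + 0) * 0)) * (b + 0))
(10) 0  =[add_zero ←]=  (0 + 0)    ⊢ (((((- c) + (0 + 0)) * 3) + (((- c) + 0) * 0)) * (b + 0))
(11) ((- c) + (0 + 0))  =[add_comm →]=  ((0 + 0) + (- c))    ⊢ (((((0 + 0) + (- c)) * 3) + (((- c) + 0) * 0)) * (b + 0))
(12) ((- c) + 0)  =[add_zero ←]=  (((- c) + 0) + 0)    ⊢ E2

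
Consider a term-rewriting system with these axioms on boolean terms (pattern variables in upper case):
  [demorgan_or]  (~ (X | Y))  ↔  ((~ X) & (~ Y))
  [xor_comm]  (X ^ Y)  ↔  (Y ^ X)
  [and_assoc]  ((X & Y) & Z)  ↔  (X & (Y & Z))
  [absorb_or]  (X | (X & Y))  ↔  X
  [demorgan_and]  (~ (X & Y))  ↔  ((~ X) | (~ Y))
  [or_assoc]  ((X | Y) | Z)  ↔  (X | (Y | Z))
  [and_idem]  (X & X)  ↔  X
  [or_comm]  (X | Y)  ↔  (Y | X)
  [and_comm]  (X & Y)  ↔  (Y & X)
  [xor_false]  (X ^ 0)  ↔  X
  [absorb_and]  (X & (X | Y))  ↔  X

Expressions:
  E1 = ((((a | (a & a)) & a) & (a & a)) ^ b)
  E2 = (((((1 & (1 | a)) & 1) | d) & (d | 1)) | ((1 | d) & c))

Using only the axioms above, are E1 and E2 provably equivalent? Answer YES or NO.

Every axiom is a valid identity, so a rewrite proof would force E1 and E2 to agree under every assignment.
At a=0, b=0, c=0, d=0: E1 = 0 but E2 = 1; they differ, so no derivation exists.

NO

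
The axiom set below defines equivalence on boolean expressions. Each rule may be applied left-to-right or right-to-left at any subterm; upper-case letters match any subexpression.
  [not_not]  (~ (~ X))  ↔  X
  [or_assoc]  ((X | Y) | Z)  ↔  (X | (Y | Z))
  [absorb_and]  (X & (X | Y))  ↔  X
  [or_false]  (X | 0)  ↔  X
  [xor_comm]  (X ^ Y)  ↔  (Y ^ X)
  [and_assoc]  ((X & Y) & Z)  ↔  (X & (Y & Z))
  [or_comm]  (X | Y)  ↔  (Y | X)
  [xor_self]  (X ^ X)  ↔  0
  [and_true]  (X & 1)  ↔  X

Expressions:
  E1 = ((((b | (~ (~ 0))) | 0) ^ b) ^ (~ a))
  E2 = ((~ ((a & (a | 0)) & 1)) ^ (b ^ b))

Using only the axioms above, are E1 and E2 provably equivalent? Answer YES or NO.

1. [or_false →] ((b | (~ (~ 0))) | 0)  →  (b | (~ (~ 0)));  E1 = (((b | (~ (~ 0))) ^ b) ^ (~ a))
2. [not_not →] (~ (~ 0))  →  0;  E1 = (((b | 0) ^ b) ^ (~ a))
3. [or_false →] (b | 0)  →  b;  E1 = ((b ^ b) ^ (~ a))
4. [xor_comm →] ((b ^ b) ^ (~ a))  →  ((~ a) ^ (b ^ b))
5. [and_true ←] a  →  (a & 1);  E1 = ((~ (a & 1)) ^ (b ^ b))
6. [absorb_and ←] a  →  (a & (a | 0));  this is E2

YES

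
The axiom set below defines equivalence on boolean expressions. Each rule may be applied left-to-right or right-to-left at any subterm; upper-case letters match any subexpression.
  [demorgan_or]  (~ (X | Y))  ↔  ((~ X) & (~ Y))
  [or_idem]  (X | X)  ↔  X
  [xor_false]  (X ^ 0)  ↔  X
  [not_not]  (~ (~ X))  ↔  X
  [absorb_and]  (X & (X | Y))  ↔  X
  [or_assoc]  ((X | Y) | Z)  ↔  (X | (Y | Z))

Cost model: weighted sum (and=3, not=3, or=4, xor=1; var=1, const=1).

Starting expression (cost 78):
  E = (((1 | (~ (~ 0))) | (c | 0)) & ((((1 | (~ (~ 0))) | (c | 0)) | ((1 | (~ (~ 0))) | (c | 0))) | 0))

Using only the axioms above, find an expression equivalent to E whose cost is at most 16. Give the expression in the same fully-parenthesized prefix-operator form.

((1 | 0) | (c | 0))   [cost 16]

1. [or_idem →] (((1 | (~ (~ 0))) | (c | 0)) | ((1 | (~ (~ 0))) | (c | 0)))  →  ((1 | (~ (~ 0))) | (c | 0));  E = (((1 | (~ (~ 0))) | (c | 0)) & (((1 | (~ (~ 0))) | (c | 0)) | 0))
2. [absorb_and →] (((1 | (~ (~ 0))) | (c | 0)) & (((1 | (~ (~ 0))) | (c | 0)) | 0))  →  ((1 | (~ (~ 0))) | (c | 0))
3. [not_not →] (~ (~ 0))  →  0;  cost 16 ≤ 16, done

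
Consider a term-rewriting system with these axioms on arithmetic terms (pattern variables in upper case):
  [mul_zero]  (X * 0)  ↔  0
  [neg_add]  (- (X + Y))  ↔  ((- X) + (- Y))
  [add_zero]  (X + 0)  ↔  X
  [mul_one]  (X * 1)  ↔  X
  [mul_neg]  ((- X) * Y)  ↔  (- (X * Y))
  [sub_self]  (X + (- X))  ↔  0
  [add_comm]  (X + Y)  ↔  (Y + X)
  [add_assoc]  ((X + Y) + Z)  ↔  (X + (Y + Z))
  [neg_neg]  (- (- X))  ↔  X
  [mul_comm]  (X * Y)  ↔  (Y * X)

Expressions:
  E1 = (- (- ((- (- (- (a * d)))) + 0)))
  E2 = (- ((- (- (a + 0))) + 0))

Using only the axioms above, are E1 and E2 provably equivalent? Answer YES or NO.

NO

Every axiom is a valid identity, so a rewrite proof would force E1 and E2 to agree under every assignment.
At a=1, d=0: E1 = 0 but E2 = -1; they differ, so no derivation exists.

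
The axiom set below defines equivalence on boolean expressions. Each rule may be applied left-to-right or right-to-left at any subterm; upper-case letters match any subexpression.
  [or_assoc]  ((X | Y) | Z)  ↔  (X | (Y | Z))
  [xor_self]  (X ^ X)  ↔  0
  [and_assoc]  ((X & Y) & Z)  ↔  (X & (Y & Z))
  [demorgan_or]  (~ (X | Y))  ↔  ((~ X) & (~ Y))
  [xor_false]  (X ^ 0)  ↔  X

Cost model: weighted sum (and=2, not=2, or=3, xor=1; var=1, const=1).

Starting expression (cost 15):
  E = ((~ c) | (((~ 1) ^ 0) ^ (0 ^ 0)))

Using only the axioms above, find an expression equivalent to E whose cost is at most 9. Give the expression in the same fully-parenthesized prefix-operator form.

((~ c) | (~ 1))   [cost 9]

(1) ((~ 1) ^ 0)  =[xor_false →]=  (~ 1)    ⊢ ((~ c) | ((~ 1) ^ (0 ^ 0)))
(2) (0 ^ 0)  =[xor_false →]=  0    ⊢ ((~ c) | ((~ 1) ^ 0))
(3) ((~ 1) ^ 0)  =[xor_false →]=  (~ 1)    ⊢ cost 9, within 9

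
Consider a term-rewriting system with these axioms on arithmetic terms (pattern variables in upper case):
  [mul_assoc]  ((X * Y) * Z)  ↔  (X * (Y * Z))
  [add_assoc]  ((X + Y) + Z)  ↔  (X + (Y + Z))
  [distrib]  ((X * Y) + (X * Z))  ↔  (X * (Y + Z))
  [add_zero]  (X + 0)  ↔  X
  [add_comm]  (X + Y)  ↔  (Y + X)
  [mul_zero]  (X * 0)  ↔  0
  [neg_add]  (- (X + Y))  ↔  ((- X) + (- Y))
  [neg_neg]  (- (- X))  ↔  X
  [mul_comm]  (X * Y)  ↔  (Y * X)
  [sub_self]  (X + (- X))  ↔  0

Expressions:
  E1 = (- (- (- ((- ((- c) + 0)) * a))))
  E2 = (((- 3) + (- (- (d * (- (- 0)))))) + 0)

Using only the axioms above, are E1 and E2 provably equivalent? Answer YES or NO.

NO

All listed rules preserve value, hence provable equivalence implies equal values everywhere; look for a separating assignment.
a=0, c=0, d=0 gives E1 ↦ 0, E2 ↦ -3; values differ ⇒ not provably equivalent.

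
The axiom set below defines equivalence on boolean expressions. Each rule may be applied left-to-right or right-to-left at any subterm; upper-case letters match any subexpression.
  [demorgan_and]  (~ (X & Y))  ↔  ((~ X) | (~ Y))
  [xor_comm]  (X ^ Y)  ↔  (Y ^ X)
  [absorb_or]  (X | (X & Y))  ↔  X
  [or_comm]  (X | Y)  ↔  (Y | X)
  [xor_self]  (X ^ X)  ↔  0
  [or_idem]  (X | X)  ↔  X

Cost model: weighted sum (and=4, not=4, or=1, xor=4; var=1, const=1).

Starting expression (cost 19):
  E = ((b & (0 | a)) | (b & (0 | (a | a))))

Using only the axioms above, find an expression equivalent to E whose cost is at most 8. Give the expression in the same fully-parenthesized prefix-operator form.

(b & (0 | a))   [cost 8]

1. [or_comm →] ((b & (0 | a)) | (b & (0 | (a | a))))  →  ((b & (0 | (a | a))) | (b & (0 | a)))
2. [or_idem →] (a | a)  →  a;  E = ((b & (0 | a)) | (b & (0 | a)))
3. [or_idem →] ((b & (0 | a)) | (b & (0 | a)))  →  (b & (0 | a));  cost 8 ≤ 8, done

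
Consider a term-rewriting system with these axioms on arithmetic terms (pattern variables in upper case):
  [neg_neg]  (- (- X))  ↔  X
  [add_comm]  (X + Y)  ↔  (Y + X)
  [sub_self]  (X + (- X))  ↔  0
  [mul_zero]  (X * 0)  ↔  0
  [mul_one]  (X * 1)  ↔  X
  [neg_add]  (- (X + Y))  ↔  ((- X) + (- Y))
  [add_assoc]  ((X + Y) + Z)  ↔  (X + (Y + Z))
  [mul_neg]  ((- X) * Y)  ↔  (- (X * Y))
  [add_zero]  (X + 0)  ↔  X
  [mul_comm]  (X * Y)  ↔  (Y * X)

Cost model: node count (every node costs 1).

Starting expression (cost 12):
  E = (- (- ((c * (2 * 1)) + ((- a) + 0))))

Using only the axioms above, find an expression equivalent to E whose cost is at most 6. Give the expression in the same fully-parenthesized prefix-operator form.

1. [mul_one →] (2 * 1)  →  2;  E = (- (- ((c * 2) + ((- a) + 0))))
2. [neg_neg →] (- (- ((c * 2) + ((- a) + 0))))  →  ((c * 2) + ((- a) + 0))
3. [add_zero →] ((- a) + 0)  →  (- a);  cost 6 ≤ 6, done

((c * 2) + (- a))   [cost 6]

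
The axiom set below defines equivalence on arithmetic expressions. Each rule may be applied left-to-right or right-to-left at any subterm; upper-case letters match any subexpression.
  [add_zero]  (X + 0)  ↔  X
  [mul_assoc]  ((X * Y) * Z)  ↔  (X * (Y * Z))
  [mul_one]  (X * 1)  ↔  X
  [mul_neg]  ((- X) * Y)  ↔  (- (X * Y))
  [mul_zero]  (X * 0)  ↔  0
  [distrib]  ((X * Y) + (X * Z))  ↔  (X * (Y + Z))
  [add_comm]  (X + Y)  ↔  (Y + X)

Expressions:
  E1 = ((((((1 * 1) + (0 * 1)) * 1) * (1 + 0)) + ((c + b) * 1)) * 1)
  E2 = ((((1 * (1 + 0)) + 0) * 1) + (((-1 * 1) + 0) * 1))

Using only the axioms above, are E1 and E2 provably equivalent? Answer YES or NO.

NO

All listed rules preserve value, hence provable equivalence implies equal values everywhere; look for a separating assignment.
b=0, c=0 gives E1 ↦ 1, E2 ↦ 0; values differ ⇒ not provably equivalent.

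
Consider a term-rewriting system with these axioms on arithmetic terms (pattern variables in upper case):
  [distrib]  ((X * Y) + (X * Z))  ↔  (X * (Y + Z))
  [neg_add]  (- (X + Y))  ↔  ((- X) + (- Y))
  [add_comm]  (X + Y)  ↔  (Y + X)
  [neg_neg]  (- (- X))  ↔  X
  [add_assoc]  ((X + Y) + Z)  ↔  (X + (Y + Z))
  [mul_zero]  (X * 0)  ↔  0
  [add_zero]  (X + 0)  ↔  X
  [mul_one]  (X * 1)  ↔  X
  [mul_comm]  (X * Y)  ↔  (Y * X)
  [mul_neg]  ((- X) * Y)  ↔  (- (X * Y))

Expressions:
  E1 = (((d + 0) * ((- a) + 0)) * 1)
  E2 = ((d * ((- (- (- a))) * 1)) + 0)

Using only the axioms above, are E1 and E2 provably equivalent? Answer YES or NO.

YES

1. [mul_one →] (((d + 0) * ((- a) + 0)) * 1)  →  ((d + 0) * ((- a) + 0))
2. [add_zero →] ((- a) + 0)  →  (- a);  E1 = ((d + 0) * (- a))
3. [add_zero →] (d + 0)  →  d;  E1 = (d * (- a))
4. [mul_one ←] (- a)  →  ((- a) * 1);  E1 = (d * ((- a) * 1))
5. [neg_neg ←] (- a)  →  (- (- (- a)));  E1 = (d * ((- (- (- a))) * 1))
6. [add_zero ←] (d * ((- (- (- a))) * 1))  →  ((d * ((- (- (- a))) * 1)) + 0);  this is E2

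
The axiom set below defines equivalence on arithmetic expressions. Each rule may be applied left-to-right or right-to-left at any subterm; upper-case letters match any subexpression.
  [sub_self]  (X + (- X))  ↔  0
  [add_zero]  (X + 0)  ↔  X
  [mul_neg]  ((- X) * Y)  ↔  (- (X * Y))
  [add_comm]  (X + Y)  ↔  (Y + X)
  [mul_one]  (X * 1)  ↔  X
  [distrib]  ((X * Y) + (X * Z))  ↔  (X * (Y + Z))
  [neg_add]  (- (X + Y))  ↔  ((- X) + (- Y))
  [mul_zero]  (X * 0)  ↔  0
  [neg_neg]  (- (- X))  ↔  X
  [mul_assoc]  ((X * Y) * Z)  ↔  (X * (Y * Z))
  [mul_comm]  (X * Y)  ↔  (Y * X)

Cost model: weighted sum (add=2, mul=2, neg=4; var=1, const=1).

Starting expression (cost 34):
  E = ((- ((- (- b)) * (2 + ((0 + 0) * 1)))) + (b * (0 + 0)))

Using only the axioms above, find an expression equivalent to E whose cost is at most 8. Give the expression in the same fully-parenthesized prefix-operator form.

(- (b * 2))   [cost 8]

(1) ((0 + 0) * 1)  =[mul_one →]=  (0 + 0)    ⊢ ((- ((- (- b)) * (2 + (0 + 0)))) + (b * (0 + 0)))
(2) (0 + 0)  =[add_zero →]=  0    ⊢ ((- ((- (- b)) * (2 + (0 + 0)))) + (b * 0))
(3) (- (- b))  =[neg_neg →]=  b    ⊢ ((- (b * (2 + (0 + 0)))) + (b * 0))
(4) (0 + 0)  =[add_zero →]=  0    ⊢ ((- (b * (2 + 0))) + (b * 0))
(5) (b * 0)  =[mul_zero →]=  0    ⊢ ((- (b * (2 + 0))) + 0)
(6) (2 + 0)  =[add_zero →]=  2    ⊢ ((- (b * 2)) + 0)
(7) ((- (b * 2)) + 0)  =[add_zero →]=  (- (b * 2))    ⊢ cost 8, within 8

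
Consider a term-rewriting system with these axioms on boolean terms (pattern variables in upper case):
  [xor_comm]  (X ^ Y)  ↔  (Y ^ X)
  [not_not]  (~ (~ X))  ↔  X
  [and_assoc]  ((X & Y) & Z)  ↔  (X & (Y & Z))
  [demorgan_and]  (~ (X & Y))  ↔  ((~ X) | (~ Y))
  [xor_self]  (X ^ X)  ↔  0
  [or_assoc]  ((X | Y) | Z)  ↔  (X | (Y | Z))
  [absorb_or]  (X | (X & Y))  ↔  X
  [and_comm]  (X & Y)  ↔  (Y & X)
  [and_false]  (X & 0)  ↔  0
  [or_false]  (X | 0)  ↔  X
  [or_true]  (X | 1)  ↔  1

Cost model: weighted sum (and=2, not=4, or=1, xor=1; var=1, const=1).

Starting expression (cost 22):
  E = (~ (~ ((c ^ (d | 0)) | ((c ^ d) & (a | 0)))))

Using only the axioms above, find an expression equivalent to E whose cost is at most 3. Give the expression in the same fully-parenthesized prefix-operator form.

step 1: not_not (→) rewrites (~ (~ ((c ^ (d | 0)) | ((c ^ d) & (a | 0))))) into ((c ^ (d | 0)) | ((c ^ d) & (a | 0)))
step 2: or_false (→) rewrites (d | 0) into d, now ((c ^ d) | ((c ^ d) & (a | 0)))
step 3: or_false (→) rewrites (a | 0) into a, now ((c ^ d) | ((c ^ d) & a))
step 4: absorb_or (→) rewrites ((c ^ d) | ((c ^ d) & a)) into (c ^ d), reaching cost 3 (bound 3)

(c ^ d)   [cost 3]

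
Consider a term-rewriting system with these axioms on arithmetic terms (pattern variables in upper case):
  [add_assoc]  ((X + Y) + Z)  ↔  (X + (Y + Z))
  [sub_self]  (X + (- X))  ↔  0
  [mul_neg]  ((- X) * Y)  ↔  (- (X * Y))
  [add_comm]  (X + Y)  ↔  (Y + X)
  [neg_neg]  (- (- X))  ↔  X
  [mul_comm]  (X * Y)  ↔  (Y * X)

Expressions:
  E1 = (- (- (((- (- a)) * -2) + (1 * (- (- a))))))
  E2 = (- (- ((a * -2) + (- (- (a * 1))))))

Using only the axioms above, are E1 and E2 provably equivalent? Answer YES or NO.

YES

step 1: neg_neg (→) rewrites (- (- a)) into a, now (- (- (((- (- a)) * -2) + (1 * a))))
step 2: neg_neg (→) rewrites (- (- a)) into a, now (- (- ((a * -2) + (1 * a))))
step 3: neg_neg (←) rewrites (1 * a) into (- (- (1 * a))), now (- (- ((a * -2) + (- (- (1 * a))))))
step 4: mul_comm (→) rewrites (1 * a) into (a * 1), which is E2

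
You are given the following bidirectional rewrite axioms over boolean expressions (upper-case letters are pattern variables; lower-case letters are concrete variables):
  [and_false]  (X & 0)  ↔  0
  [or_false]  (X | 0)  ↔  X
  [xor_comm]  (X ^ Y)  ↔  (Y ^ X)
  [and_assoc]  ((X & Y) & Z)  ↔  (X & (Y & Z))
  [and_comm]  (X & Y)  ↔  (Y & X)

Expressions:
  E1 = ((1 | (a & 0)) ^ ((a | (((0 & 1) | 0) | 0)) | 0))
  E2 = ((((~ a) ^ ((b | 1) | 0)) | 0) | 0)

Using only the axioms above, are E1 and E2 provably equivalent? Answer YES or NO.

All listed rules preserve value, hence provable equivalence implies equal values everywhere; look for a separating assignment.
a=0, b=0 gives E1 ↦ 1, E2 ↦ 0; values differ ⇒ not provably equivalent.

NO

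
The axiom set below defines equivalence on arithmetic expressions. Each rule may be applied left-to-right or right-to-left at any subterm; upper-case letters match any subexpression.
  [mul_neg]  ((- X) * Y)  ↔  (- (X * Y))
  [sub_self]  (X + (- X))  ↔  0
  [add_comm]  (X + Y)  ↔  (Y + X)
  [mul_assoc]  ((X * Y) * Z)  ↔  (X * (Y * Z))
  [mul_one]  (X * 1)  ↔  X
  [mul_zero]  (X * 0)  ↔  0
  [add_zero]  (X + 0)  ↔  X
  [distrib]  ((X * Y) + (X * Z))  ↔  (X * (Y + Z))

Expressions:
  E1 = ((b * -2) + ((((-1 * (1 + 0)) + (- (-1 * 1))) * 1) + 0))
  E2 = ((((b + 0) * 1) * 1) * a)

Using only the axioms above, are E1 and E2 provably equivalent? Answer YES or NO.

The axioms are sound identities: if E1 ↔* E2 then E1 and E2 evaluate identically under any assignment.
Under a=0, b=1: E1 evaluates to -2, E2 to 0. Distinct ⇒ no rewrite sequence connects them.

NO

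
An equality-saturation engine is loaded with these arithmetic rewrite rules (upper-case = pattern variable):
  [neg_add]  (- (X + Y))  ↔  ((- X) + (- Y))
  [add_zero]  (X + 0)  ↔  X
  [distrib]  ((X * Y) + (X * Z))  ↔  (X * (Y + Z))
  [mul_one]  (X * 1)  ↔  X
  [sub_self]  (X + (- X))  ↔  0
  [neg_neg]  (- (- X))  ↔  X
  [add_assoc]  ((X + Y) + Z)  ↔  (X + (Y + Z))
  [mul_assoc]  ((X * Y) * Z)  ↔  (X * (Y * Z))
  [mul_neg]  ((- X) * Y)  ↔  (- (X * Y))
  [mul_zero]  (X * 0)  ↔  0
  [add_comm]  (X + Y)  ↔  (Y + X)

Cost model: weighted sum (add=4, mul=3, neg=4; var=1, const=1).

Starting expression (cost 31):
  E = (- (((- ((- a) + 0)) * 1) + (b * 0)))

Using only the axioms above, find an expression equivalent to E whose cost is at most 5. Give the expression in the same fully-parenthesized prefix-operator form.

(- a)   [cost 5]

step 1: mul_one (→) rewrites ((- ((- a) + 0)) * 1) into (- ((- a) + 0)), now (- ((- ((- a) + 0)) + (b * 0)))
step 2: mul_zero (→) rewrites (b * 0) into 0, now (- ((- ((- a) + 0)) + 0))
step 3: add_zero (→) rewrites ((- ((- a) + 0)) + 0) into (- ((- a) + 0)), now (- (- ((- a) + 0)))
step 4: add_zero (→) rewrites ((- a) + 0) into (- a), now (- (- (- a)))
step 5: neg_neg (→) rewrites (- (- a)) into a, reaching cost 5 (bound 5)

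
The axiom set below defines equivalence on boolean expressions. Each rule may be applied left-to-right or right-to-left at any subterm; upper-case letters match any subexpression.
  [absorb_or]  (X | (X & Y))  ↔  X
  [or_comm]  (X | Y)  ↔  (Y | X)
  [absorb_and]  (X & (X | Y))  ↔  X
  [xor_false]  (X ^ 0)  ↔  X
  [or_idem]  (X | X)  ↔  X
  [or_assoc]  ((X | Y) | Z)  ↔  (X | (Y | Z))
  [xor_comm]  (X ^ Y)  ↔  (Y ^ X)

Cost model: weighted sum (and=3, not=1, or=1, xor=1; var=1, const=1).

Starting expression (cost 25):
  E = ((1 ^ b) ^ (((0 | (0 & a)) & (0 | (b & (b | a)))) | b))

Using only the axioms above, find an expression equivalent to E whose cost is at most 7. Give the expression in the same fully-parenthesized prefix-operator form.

((1 ^ b) ^ (0 | b))   [cost 7]

1. [absorb_or →] (0 | (0 & a))  →  0;  E = ((1 ^ b) ^ ((0 & (0 | (b & (b | a)))) | b))
2. [absorb_and →] (b & (b | a))  →  b;  E = ((1 ^ b) ^ ((0 & (0 | b)) | b))
3. [absorb_and →] (0 & (0 | b))  →  0;  cost 7 ≤ 7, done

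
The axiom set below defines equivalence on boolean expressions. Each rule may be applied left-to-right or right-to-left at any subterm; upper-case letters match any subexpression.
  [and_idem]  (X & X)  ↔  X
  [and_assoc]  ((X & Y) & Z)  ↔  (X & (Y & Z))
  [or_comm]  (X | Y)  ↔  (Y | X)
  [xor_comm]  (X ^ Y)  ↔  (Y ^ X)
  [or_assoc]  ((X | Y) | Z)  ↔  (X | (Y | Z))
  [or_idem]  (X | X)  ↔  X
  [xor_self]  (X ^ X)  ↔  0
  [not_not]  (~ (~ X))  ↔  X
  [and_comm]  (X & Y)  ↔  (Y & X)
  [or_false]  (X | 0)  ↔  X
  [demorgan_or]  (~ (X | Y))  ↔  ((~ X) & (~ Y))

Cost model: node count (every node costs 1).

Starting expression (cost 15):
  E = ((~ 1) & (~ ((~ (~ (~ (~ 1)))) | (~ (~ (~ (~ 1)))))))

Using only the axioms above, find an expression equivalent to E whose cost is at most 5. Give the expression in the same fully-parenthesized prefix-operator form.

((~ 1) & (~ 1))   [cost 5]

(1) ((~ (~ (~ (~ 1)))) | (~ (~ (~ (~ 1)))))  =[or_idem →]=  (~ (~ (~ (~ 1))))    ⊢ ((~ 1) & (~ (~ (~ (~ (~ 1))))))
(2) (~ (~ 1))  =[not_not →]=  1    ⊢ ((~ 1) & (~ (~ (~ 1))))
(3) (~ (~ (~ 1)))  =[not_not →]=  (~ 1)    ⊢ cost 5, within 5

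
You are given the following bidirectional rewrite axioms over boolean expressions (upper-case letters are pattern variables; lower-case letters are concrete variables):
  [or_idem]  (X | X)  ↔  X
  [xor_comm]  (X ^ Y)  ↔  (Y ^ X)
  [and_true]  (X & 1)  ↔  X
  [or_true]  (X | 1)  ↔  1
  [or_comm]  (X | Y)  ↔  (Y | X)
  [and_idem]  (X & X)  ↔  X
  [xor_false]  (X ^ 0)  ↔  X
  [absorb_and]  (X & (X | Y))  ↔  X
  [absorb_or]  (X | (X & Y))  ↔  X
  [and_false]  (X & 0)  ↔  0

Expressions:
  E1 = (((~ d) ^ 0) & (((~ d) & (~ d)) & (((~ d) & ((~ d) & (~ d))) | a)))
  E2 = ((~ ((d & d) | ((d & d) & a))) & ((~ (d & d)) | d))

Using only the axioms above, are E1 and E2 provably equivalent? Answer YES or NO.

1. [and_idem →] ((~ d) & (~ d))  →  (~ d);  E1 = (((~ d) ^ 0) & (((~ d) & (~ d)) & (((~ d) & (~ d)) | a)))
2. [absorb_and →] (((~ d) & (~ d)) & (((~ d) & (~ d)) | a))  →  ((~ d) & (~ d));  E1 = (((~ d) ^ 0) & ((~ d) & (~ d)))
3. [and_idem →] ((~ d) & (~ d))  →  (~ d);  E1 = (((~ d) ^ 0) & (~ d))
4. [xor_false →] ((~ d) ^ 0)  →  (~ d);  E1 = ((~ d) & (~ d))
5. [and_idem →] ((~ d) & (~ d))  →  (~ d)
6. [and_idem ←] d  →  (d & d);  E1 = (~ (d & d))
7. [absorb_and ←] (~ (d & d))  →  ((~ (d & d)) & ((~ (d & d)) | d))
8. [absorb_or ←] (d & d)  →  ((d & d) | ((d & d) & a));  this is E2

YES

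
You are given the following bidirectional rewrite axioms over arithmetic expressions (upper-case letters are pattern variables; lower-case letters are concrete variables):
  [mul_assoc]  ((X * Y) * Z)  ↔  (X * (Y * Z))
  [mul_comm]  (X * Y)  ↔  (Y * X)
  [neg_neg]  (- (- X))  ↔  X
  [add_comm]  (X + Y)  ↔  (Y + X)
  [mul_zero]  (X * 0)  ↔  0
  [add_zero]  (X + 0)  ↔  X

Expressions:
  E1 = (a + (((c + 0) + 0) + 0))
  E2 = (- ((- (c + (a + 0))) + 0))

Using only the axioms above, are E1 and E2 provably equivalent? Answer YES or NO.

YES

(1) (((c + 0) + 0) + 0)  =[add_zero →]=  ((c + 0) + 0)    ⊢ (a + ((c + 0) + 0))
(2) ((c + 0) + 0)  =[add_zero →]=  (c + 0)    ⊢ (a + (c + 0))
(3) (c + 0)  =[add_zero →]=  c    ⊢ (a + c)
(4) (a + c)  =[add_comm →]=  (c + a)
(5) (c + a)  =[neg_neg ←]=  (- (- (c + a)))
(6) a  =[add_zero ←]=  (a + 0)    ⊢ (- (- (c + (a + 0))))
(7) (- (c + (a + 0)))  =[add_zero ←]=  ((- (c + (a + 0))) + 0)    ⊢ E2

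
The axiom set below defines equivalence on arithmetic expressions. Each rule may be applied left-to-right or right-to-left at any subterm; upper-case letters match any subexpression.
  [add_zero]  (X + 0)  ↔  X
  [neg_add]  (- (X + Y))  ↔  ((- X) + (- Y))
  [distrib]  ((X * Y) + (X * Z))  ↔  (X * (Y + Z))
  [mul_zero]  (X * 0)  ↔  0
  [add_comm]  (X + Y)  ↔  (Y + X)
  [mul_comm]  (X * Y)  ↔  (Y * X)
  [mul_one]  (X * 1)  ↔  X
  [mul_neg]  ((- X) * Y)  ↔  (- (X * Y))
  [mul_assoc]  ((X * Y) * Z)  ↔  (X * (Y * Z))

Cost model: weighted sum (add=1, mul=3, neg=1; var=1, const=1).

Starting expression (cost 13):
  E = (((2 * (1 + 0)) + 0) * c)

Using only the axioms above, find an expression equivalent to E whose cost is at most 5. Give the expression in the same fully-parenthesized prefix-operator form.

(2 * c)   [cost 5]

step 1: add_zero (→) rewrites (1 + 0) into 1, now (((2 * 1) + 0) * c)
step 2: mul_one (→) rewrites (2 * 1) into 2, now ((2 + 0) * c)
step 3: add_zero (→) rewrites (2 + 0) into 2, reaching cost 5 (bound 5)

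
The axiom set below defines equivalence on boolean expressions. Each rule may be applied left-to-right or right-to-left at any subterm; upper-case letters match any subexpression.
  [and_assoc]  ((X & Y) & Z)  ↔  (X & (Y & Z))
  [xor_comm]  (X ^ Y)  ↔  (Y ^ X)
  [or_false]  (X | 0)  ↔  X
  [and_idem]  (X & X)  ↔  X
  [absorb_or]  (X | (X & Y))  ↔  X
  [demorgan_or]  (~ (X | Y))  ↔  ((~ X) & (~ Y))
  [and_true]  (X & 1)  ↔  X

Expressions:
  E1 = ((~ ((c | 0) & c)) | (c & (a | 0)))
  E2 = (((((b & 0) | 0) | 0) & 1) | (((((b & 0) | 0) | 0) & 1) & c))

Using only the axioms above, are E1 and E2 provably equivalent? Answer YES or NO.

NO

Every axiom is a valid identity, so a rewrite proof would force E1 and E2 to agree under every assignment.
At a=0, b=0, c=0: E1 = 1 but E2 = 0; they differ, so no derivation exists.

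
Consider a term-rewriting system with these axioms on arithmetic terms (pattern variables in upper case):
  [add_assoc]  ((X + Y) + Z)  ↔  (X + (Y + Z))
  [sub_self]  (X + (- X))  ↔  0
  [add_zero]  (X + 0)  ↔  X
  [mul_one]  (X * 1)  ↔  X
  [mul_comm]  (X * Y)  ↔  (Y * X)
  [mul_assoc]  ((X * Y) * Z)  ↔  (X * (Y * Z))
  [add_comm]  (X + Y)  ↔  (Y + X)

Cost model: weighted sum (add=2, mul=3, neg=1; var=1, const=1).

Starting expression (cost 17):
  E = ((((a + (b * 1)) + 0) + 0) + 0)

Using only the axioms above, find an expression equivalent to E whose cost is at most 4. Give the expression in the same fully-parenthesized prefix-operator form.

(1) (((a + (b * 1)) + 0) + 0)  =[add_zero →]=  ((a + (b * 1)) + 0)    ⊢ (((a + (b * 1)) + 0) + 0)
(2) (((a + (b * 1)) + 0) + 0)  =[add_zero →]=  ((a + (b * 1)) + 0)
(3) ((a + (b * 1)) + 0)  =[add_zero →]=  (a + (b * 1))
(4) (b * 1)  =[mul_one →]=  b    ⊢ cost 4, within 4

(a + b)   [cost 4]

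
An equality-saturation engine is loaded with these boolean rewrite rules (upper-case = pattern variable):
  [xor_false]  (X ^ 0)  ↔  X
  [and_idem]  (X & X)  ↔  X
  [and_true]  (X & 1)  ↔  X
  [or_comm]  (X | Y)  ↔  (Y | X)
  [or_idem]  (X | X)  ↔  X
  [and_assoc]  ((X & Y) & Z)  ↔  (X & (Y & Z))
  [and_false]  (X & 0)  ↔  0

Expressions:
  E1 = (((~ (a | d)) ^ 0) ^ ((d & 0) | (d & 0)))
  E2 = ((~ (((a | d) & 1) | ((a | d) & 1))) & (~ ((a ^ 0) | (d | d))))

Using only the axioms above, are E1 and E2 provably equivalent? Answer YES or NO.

step 1: xor_false (→) rewrites ((~ (a | d)) ^ 0) into (~ (a | d)), now ((~ (a | d)) ^ ((d & 0) | (d & 0)))
step 2: or_idem (→) rewrites ((d & 0) | (d & 0)) into (d & 0), now ((~ (a | d)) ^ (d & 0))
step 3: and_false (→) rewrites (d & 0) into 0, now ((~ (a | d)) ^ 0)
step 4: xor_false (→) rewrites ((~ (a | d)) ^ 0) into (~ (a | d))
step 5: and_idem (←) rewrites (~ (a | d)) into ((~ (a | d)) & (~ (a | d)))
step 6: and_true (←) rewrites (a | d) into ((a | d) & 1), now ((~ ((a | d) & 1)) & (~ (a | d)))
step 7: xor_false (←) rewrites a into (a ^ 0), now ((~ ((a | d) & 1)) & (~ ((a ^ 0) | d)))
step 8: or_idem (←) rewrites d into (d | d), now ((~ ((a | d) & 1)) & (~ ((a ^ 0) | (d | d))))
step 9: or_idem (←) rewrites ((a | d) & 1) into (((a | d) & 1) | ((a | d) & 1)), which is E2

YES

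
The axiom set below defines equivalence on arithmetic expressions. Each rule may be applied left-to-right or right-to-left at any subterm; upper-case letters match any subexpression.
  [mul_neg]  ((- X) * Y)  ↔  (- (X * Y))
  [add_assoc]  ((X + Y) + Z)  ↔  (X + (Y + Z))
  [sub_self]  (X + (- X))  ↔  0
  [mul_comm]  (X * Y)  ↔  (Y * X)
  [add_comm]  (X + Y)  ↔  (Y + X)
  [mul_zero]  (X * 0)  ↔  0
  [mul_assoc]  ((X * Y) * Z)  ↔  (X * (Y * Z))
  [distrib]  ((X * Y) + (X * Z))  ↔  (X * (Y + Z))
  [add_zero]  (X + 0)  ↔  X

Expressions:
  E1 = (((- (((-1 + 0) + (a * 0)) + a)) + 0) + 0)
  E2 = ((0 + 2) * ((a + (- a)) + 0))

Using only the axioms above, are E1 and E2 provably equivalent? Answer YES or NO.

NO

The axioms are sound identities: if E1 ↔* E2 then E1 and E2 evaluate identically under any assignment.
Under a=0: E1 evaluates to 1, E2 to 0. Distinct ⇒ no rewrite sequence connects them.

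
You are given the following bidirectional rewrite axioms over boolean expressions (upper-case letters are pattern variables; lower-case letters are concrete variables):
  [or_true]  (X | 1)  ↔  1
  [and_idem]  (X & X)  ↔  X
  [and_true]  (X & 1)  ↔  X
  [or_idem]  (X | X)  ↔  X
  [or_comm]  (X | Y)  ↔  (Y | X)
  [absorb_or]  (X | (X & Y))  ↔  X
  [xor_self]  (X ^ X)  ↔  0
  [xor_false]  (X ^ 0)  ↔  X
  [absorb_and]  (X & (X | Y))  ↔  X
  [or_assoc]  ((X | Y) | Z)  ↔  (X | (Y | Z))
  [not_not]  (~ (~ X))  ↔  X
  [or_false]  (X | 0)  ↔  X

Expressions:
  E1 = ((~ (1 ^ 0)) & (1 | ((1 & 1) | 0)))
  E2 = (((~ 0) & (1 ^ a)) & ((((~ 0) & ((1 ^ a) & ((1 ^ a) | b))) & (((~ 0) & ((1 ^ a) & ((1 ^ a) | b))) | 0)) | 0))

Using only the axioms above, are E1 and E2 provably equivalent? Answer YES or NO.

The axioms are sound identities: if E1 ↔* E2 then E1 and E2 evaluate identically under any assignment.
Under a=0, b=0: E1 evaluates to 0, E2 to 1. Distinct ⇒ no rewrite sequence connects them.

NO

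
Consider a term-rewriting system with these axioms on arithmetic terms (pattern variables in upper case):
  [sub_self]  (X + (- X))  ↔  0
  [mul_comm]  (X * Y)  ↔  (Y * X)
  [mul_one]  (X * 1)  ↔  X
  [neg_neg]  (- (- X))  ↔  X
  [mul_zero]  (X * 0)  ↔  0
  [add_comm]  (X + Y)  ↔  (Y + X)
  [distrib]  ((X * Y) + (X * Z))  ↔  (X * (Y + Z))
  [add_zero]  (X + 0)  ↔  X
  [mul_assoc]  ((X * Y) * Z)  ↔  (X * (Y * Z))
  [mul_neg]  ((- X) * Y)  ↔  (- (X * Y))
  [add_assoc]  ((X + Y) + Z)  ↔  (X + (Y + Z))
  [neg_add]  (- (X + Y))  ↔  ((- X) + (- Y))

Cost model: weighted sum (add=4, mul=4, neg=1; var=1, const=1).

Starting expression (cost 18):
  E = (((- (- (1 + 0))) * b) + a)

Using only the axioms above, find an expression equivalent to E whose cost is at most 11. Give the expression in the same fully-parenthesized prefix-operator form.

((b * 1) + a)   [cost 11]

step 1: add_zero (→) rewrites (1 + 0) into 1, now (((- (- 1)) * b) + a)
step 2: mul_comm (→) rewrites ((- (- 1)) * b) into (b * (- (- 1))), now ((b * (- (- 1))) + a)
step 3: neg_neg (→) rewrites (- (- 1)) into 1, reaching cost 11 (bound 11)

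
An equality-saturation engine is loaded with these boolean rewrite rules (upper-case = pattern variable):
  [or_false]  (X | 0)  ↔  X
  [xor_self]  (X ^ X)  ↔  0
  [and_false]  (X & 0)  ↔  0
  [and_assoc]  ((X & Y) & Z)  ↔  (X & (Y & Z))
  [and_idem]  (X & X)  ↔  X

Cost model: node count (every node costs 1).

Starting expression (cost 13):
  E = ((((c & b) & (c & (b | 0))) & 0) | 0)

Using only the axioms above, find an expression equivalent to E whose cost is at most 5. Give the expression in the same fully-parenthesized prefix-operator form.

((c & b) & 0)   [cost 5]

step 1: or_false (→) rewrites (b | 0) into b, now ((((c & b) & (c & b)) & 0) | 0)
step 2: or_false (→) rewrites ((((c & b) & (c & b)) & 0) | 0) into (((c & b) & (c & b)) & 0)
step 3: and_idem (→) rewrites ((c & b) & (c & b)) into (c & b), reaching cost 5 (bound 5)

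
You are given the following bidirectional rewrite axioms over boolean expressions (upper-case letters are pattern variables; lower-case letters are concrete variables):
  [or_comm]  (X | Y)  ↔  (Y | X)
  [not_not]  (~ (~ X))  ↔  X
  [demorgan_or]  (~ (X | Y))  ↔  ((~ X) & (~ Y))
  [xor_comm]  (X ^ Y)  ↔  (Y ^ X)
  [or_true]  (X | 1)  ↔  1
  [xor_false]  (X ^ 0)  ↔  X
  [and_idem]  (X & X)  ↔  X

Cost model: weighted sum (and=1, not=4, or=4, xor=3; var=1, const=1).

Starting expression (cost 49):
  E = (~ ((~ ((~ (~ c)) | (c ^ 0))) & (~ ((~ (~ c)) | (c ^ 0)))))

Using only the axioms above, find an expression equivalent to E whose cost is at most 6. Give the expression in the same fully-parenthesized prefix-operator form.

(1) ((~ ((~ (~ c)) | (c ^ 0))) & (~ ((~ (~ c)) | (c ^ 0))))  =[and_idem →]=  (~ ((~ (~ c)) | (c ^ 0)))    ⊢ (~ (~ ((~ (~ c)) | (c ^ 0))))
(2) (c ^ 0)  =[xor_false →]=  c    ⊢ (~ (~ ((~ (~ c)) | c)))
(3) (~ (~ c))  =[not_not →]=  c    ⊢ (~ (~ (c | c)))
(4) (~ (~ (c | c)))  =[not_not →]=  (c | c)    ⊢ cost 6, within 6

(c | c)   [cost 6]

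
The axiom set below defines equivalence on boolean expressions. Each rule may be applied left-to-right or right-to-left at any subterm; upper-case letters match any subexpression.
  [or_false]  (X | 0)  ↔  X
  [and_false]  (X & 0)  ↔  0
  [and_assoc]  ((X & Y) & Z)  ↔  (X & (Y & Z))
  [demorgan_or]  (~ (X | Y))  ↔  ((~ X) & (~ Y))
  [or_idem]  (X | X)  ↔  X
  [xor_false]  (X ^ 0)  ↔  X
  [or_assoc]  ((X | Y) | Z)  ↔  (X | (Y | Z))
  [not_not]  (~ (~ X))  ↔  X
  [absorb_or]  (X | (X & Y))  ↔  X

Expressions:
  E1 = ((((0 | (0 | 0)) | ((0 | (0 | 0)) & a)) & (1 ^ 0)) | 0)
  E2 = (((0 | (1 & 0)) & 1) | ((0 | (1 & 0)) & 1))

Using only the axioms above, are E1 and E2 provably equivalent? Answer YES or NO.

YES

1. [absorb_or →] ((0 | (0 | 0)) | ((0 | (0 | 0)) & a))  →  (0 | (0 | 0));  E1 = (((0 | (0 | 0)) & (1 ^ 0)) | 0)
2. [or_false →] (((0 | (0 | 0)) & (1 ^ 0)) | 0)  →  ((0 | (0 | 0)) & (1 ^ 0))
3. [xor_false →] (1 ^ 0)  →  1;  E1 = ((0 | (0 | 0)) & 1)
4. [or_idem →] (0 | 0)  →  0;  E1 = ((0 | 0) & 1)
5. [and_false ←] 0  →  (1 & 0);  E1 = ((0 | (1 & 0)) & 1)
6. [or_idem ←] ((0 | (1 & 0)) & 1)  →  (((0 | (1 & 0)) & 1) | ((0 | (1 & 0)) & 1));  this is E2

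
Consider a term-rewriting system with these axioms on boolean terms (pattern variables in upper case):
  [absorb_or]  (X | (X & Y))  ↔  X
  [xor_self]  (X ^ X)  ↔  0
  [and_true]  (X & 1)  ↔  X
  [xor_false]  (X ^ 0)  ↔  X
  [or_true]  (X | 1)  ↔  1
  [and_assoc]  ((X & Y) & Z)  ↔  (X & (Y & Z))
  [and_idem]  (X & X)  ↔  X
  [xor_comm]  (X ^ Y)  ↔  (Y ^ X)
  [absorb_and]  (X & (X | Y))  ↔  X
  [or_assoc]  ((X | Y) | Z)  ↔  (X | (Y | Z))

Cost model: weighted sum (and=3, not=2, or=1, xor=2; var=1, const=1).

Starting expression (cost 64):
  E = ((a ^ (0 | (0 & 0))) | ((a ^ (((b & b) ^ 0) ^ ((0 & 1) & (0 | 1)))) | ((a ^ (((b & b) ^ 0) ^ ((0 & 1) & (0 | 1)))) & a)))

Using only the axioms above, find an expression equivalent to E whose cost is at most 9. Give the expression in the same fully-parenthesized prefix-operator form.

((a ^ 0) | (a ^ b))   [cost 9]

(1) ((a ^ (((b & b) ^ 0) ^ ((0 & 1) & (0 | 1)))) | ((a ^ (((b & b) ^ 0) ^ ((0 & 1) & (0 | 1)))) & a))  =[absorb_or →]=  (a ^ (((b & b) ^ 0) ^ ((0 & 1) & (0 | 1))))    ⊢ ((a ^ (0 | (0 & 0))) | (a ^ (((b & b) ^ 0) ^ ((0 & 1) & (0 | 1)))))
(2) (b & b)  =[and_idem →]=  b    ⊢ ((a ^ (0 | (0 & 0))) | (a ^ ((b ^ 0) ^ ((0 & 1) & (0 | 1)))))
(3) (0 | (0 & 0))  =[absorb_or →]=  0    ⊢ ((a ^ 0) | (a ^ ((b ^ 0) ^ ((0 & 1) & (0 | 1)))))
(4) (0 & 1)  =[and_true →]=  0    ⊢ ((a ^ 0) | (a ^ ((b ^ 0) ^ (0 & (0 | 1)))))
(5) (b ^ 0)  =[xor_false →]=  b    ⊢ ((a ^ 0) | (a ^ (b ^ (0 & (0 | 1)))))
(6) (0 & (0 | 1))  =[absorb_and →]=  0    ⊢ ((a ^ 0) | (a ^ (b ^ 0)))
(7) (b ^ 0)  =[xor_false →]=  b    ⊢ cost 9, within 9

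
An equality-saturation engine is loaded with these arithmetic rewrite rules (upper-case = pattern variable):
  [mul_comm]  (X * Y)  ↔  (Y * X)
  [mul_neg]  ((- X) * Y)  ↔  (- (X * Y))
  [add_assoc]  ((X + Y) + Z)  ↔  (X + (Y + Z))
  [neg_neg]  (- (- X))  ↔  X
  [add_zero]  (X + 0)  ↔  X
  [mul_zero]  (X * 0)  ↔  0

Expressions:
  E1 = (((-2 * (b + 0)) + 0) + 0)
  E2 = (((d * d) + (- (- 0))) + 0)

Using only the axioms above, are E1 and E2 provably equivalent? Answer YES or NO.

NO

Every axiom is a valid identity, so a rewrite proof would force E1 and E2 to agree under every assignment.
At b=0, d=1: E1 = 0 but E2 = 1; they differ, so no derivation exists.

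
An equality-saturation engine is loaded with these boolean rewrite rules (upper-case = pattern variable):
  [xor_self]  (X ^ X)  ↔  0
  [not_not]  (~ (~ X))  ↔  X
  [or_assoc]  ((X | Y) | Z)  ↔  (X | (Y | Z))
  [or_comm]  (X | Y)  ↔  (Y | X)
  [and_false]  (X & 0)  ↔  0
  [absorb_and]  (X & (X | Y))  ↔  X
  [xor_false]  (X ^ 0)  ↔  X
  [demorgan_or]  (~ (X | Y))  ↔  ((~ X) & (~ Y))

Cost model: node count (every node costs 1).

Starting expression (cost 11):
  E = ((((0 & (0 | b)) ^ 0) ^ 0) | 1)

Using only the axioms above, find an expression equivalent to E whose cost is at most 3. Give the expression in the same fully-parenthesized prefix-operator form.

1. [xor_false →] ((0 & (0 | b)) ^ 0)  →  (0 & (0 | b));  E = (((0 & (0 | b)) ^ 0) | 1)
2. [absorb_and →] (0 & (0 | b))  →  0;  E = ((0 ^ 0) | 1)
3. [xor_self →] (0 ^ 0)  →  0;  cost 3 ≤ 3, done

(0 | 1)   [cost 3]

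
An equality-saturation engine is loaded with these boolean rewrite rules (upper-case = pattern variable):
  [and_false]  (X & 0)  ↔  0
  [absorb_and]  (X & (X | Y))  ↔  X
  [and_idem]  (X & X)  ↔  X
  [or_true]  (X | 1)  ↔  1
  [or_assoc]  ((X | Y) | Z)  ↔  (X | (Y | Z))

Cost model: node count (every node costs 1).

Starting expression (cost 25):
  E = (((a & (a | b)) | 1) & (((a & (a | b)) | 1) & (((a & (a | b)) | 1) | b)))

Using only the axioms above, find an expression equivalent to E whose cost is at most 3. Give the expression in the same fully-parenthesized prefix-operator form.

1. [absorb_and →] (((a & (a | b)) | 1) & (((a & (a | b)) | 1) | b))  →  ((a & (a | b)) | 1);  E = (((a & (a | b)) | 1) & ((a & (a | b)) | 1))
2. [and_idem →] (((a & (a | b)) | 1) & ((a & (a | b)) | 1))  →  ((a & (a | b)) | 1)
3. [absorb_and →] (a & (a | b))  →  a;  cost 3 ≤ 3, done

(a | 1)   [cost 3]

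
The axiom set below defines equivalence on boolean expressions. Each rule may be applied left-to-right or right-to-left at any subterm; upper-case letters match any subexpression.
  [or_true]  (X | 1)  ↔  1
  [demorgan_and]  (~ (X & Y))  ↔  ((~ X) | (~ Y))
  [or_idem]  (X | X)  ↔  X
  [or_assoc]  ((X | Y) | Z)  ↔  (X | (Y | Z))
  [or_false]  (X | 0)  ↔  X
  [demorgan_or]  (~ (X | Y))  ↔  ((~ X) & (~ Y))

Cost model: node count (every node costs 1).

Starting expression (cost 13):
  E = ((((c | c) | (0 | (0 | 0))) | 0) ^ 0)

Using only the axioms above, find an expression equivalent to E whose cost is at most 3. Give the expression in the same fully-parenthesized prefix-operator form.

1. [or_idem →] (0 | 0)  →  0;  E = ((((c | c) | (0 | 0)) | 0) ^ 0)
2. [or_false →] (0 | 0)  →  0;  E = ((((c | c) | 0) | 0) ^ 0)
3. [or_false →] ((c | c) | 0)  →  (c | c);  E = (((c | c) | 0) ^ 0)
4. [or_false →] ((c | c) | 0)  →  (c | c);  E = ((c | c) ^ 0)
5. [or_idem →] (c | c)  →  c;  cost 3 ≤ 3, done

(c ^ 0)   [cost 3]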